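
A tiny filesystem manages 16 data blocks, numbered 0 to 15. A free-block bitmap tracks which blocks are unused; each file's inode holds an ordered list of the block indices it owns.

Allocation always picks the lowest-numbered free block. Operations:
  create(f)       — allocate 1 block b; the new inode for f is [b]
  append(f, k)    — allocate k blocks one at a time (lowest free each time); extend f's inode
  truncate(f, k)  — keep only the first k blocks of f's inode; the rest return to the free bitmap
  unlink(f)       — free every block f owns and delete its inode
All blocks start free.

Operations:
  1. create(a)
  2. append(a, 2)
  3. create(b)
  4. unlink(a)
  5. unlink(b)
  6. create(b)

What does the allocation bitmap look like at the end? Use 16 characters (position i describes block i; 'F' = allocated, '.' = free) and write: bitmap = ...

bitmap = F...............

[1] create(a) — a=0 (map F...............)
[2] append(a, 2) — a=0,1,2 (map FFF.............)
[3] create(b) — a=0,1,2 b=3 (map FFFF............)
[4] unlink(a) — b=3 (map ...F............)
[5] unlink(b) —  (map ................)
[6] create(b) — b=0 (map F...............)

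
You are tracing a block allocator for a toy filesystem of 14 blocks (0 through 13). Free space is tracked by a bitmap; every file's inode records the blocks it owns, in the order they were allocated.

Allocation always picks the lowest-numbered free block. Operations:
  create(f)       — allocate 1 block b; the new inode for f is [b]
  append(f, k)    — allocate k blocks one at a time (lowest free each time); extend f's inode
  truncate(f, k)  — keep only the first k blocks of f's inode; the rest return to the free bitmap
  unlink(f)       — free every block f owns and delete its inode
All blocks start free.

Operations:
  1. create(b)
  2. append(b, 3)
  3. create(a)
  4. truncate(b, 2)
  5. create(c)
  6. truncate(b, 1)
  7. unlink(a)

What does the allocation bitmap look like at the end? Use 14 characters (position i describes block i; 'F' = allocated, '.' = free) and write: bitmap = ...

[1] create(b) — b=0 (map F.............)
[2] append(b, 3) — b=0,1,2,3 (map FFFF..........)
[3] create(a) — a=4 b=0,1,2,3 (map FFFFF.........)
[4] truncate(b, 2) — a=4 b=0,1 (map FF..F.........)
[5] create(c) — a=4 b=0,1 c=2 (map FFF.F.........)
[6] truncate(b, 1) — a=4 b=0 c=2 (map F.F.F.........)
[7] unlink(a) — b=0 c=2 (map F.F...........)

bitmap = F.F...........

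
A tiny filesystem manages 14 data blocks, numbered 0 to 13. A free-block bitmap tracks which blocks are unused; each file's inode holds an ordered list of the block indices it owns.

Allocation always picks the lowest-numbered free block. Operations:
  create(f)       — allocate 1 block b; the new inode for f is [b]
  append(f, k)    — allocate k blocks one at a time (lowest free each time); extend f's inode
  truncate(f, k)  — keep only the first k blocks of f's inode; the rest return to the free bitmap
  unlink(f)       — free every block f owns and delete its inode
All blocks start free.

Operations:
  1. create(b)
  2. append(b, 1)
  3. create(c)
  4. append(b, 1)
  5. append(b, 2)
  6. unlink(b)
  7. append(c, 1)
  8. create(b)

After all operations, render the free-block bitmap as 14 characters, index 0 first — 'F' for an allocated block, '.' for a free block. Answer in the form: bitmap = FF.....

bitmap = FFF...........

create(b): bitmap=F............. | b=[0]
append(b, 1): bitmap=FF............ | b=[0, 1]
create(c): bitmap=FFF........... | b=[0, 1] c=[2]
append(b, 1): bitmap=FFFF.......... | b=[0, 1, 3] c=[2]
append(b, 2): bitmap=FFFFFF........ | b=[0, 1, 3, 4, 5] c=[2]
unlink(b): bitmap=..F........... | c=[2]
append(c, 1): bitmap=F.F........... | c=[2, 0]
create(b): bitmap=FFF........... | b=[1] c=[2, 0]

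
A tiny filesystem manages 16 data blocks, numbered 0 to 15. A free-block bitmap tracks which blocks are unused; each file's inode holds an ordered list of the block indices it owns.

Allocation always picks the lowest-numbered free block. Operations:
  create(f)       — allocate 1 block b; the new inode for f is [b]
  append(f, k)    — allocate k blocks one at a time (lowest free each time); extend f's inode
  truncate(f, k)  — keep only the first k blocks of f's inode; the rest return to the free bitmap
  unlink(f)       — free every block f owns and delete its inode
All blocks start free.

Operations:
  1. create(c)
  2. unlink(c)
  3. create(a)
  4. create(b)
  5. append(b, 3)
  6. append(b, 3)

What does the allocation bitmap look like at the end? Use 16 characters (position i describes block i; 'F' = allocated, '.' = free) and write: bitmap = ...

[1] create(c) — c=0 (map F...............)
[2] unlink(c) —  (map ................)
[3] create(a) — a=0 (map F...............)
[4] create(b) — a=0 b=1 (map FF..............)
[5] append(b, 3) — a=0 b=1,2,3,4 (map FFFFF...........)
[6] append(b, 3) — a=0 b=1,2,3,4,5,6,7 (map FFFFFFFF........)

bitmap = FFFFFFFF........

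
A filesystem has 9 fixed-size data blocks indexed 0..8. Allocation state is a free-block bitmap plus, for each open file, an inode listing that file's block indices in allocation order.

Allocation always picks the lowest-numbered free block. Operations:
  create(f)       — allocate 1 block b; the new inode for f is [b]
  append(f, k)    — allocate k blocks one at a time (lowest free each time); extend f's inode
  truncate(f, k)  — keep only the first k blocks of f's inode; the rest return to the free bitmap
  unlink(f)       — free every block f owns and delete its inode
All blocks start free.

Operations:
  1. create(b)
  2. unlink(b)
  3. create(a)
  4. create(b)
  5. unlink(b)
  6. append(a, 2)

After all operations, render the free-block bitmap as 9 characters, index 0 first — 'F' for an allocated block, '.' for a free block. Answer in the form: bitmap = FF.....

after create(b) → b:[0]  free=[F........]
after unlink(b) →   free=[.........]
after create(a) → a:[0]  free=[F........]
after create(b) → a:[0], b:[1]  free=[FF.......]
after unlink(b) → a:[0]  free=[F........]
after append(a, 2) → a:[0, 1, 2]  free=[FFF......]

bitmap = FFF......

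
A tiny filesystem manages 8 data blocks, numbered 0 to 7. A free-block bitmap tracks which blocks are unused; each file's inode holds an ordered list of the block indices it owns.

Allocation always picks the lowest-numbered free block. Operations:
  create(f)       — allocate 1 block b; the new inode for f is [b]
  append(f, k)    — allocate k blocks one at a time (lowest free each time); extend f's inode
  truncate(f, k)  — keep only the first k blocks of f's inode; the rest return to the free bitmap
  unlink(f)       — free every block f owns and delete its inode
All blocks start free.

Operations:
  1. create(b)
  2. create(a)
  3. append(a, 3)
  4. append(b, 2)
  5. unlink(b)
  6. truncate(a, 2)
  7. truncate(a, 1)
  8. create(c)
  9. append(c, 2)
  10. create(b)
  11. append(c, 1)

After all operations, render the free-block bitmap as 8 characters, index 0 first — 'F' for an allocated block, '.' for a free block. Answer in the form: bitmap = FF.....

after create(b) → b:[0]  free=[F.......]
after create(a) → a:[1], b:[0]  free=[FF......]
after append(a, 3) → a:[1, 2, 3, 4], b:[0]  free=[FFFFF...]
after append(b, 2) → a:[1, 2, 3, 4], b:[0, 5, 6]  free=[FFFFFFF.]
after unlink(b) → a:[1, 2, 3, 4]  free=[.FFFF...]
after truncate(a, 2) → a:[1, 2]  free=[.FF.....]
after truncate(a, 1) → a:[1]  free=[.F......]
after create(c) → a:[1], c:[0]  free=[FF......]
after append(c, 2) → a:[1], c:[0, 2, 3]  free=[FFFF....]
after create(b) → a:[1], b:[4], c:[0, 2, 3]  free=[FFFFF...]
after append(c, 1) → a:[1], b:[4], c:[0, 2, 3, 5]  free=[FFFFFF..]

bitmap = FFFFFF..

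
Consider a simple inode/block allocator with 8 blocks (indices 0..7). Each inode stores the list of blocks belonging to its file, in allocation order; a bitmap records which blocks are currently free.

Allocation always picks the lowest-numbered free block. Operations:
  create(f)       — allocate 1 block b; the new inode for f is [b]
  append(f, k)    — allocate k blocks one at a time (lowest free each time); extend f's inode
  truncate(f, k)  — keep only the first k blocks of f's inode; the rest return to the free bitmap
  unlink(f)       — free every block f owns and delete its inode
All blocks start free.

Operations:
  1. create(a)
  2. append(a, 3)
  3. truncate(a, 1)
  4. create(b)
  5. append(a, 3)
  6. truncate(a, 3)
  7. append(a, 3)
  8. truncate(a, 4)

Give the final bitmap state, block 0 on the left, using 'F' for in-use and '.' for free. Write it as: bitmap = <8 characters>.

bitmap = FFFFF...

after create(a) → a:[0]  free=[F.......]
after append(a, 3) → a:[0, 1, 2, 3]  free=[FFFF....]
after truncate(a, 1) → a:[0]  free=[F.......]
after create(b) → a:[0], b:[1]  free=[FF......]
after append(a, 3) → a:[0, 2, 3, 4], b:[1]  free=[FFFFF...]
after truncate(a, 3) → a:[0, 2, 3], b:[1]  free=[FFFF....]
after append(a, 3) → a:[0, 2, 3, 4, 5, 6], b:[1]  free=[FFFFFFF.]
after truncate(a, 4) → a:[0, 2, 3, 4], b:[1]  free=[FFFFF...]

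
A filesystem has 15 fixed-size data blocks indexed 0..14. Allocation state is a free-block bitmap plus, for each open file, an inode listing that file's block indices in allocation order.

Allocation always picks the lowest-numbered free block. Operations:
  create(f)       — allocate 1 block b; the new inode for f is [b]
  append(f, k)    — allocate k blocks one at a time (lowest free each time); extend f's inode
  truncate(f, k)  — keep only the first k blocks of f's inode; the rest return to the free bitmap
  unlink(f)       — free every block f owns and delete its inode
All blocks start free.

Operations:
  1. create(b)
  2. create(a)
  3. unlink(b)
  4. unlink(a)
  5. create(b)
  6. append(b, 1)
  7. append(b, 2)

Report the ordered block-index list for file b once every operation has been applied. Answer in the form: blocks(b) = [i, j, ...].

[1] create(b) — b=0 (map F..............)
[2] create(a) — a=1 b=0 (map FF.............)
[3] unlink(b) — a=1 (map .F.............)
[4] unlink(a) —  (map ...............)
[5] create(b) — b=0 (map F..............)
[6] append(b, 1) — b=0,1 (map FF.............)
[7] append(b, 2) — b=0,1,2,3 (map FFFF...........)

blocks(b) = [0, 1, 2, 3]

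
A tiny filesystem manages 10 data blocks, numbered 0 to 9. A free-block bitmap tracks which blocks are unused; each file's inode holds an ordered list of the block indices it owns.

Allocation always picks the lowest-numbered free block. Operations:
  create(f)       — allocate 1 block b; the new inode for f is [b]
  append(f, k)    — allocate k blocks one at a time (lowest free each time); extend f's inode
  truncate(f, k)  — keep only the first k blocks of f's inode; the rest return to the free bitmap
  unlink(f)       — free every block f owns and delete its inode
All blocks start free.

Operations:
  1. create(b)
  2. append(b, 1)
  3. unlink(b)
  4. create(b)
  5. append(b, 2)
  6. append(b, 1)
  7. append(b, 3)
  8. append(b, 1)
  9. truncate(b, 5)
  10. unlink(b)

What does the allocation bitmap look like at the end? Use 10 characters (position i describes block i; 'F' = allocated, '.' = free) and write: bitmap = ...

  1. create(b)  ⇒  F.........  {b→[0]}
  2. append(b, 1)  ⇒  FF........  {b→[0, 1]}
  3. unlink(b)  ⇒  ..........  {}
  4. create(b)  ⇒  F.........  {b→[0]}
  5. append(b, 2)  ⇒  FFF.......  {b→[0, 1, 2]}
  6. append(b, 1)  ⇒  FFFF......  {b→[0, 1, 2, 3]}
  7. append(b, 3)  ⇒  FFFFFFF...  {b→[0, 1, 2, 3, 4, 5, 6]}
  8. append(b, 1)  ⇒  FFFFFFFF..  {b→[0, 1, 2, 3, 4, 5, 6, 7]}
  9. truncate(b, 5)  ⇒  FFFFF.....  {b→[0, 1, 2, 3, 4]}
  10. unlink(b)  ⇒  ..........  {}

bitmap = ..........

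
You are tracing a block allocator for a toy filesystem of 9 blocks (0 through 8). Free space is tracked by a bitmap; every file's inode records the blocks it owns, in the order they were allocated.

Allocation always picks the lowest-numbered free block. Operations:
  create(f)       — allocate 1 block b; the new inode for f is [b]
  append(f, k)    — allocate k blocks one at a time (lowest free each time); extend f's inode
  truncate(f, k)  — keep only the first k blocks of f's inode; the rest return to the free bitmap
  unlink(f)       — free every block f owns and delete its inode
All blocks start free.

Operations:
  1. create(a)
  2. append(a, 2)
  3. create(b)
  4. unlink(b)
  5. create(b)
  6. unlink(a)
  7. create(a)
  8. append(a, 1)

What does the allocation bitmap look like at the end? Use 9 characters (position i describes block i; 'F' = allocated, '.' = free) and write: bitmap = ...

after create(a) → a:[0]  free=[F........]
after append(a, 2) → a:[0, 1, 2]  free=[FFF......]
after create(b) → a:[0, 1, 2], b:[3]  free=[FFFF.....]
after unlink(b) → a:[0, 1, 2]  free=[FFF......]
after create(b) → a:[0, 1, 2], b:[3]  free=[FFFF.....]
after unlink(a) → b:[3]  free=[...F.....]
after create(a) → a:[0], b:[3]  free=[F..F.....]
after append(a, 1) → a:[0, 1], b:[3]  free=[FF.F.....]

bitmap = FF.F.....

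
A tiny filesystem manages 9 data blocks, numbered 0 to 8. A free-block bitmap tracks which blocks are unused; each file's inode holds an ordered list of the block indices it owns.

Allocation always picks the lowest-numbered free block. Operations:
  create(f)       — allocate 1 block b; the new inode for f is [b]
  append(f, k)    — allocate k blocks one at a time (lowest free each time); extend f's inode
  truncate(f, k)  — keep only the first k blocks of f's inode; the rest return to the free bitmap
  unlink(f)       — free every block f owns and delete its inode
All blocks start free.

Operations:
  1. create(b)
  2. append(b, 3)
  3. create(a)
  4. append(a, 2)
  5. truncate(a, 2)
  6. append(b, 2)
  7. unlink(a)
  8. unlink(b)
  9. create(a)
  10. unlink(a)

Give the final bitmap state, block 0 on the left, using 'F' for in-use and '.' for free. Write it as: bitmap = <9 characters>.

[1] create(b) — b=0 (map F........)
[2] append(b, 3) — b=0,1,2,3 (map FFFF.....)
[3] create(a) — a=4 b=0,1,2,3 (map FFFFF....)
[4] append(a, 2) — a=4,5,6 b=0,1,2,3 (map FFFFFFF..)
[5] truncate(a, 2) — a=4,5 b=0,1,2,3 (map FFFFFF...)
[6] append(b, 2) — a=4,5 b=0,1,2,3,6,7 (map FFFFFFFF.)
[7] unlink(a) — b=0,1,2,3,6,7 (map FFFF..FF.)
[8] unlink(b) —  (map .........)
[9] create(a) — a=0 (map F........)
[10] unlink(a) —  (map .........)

bitmap = .........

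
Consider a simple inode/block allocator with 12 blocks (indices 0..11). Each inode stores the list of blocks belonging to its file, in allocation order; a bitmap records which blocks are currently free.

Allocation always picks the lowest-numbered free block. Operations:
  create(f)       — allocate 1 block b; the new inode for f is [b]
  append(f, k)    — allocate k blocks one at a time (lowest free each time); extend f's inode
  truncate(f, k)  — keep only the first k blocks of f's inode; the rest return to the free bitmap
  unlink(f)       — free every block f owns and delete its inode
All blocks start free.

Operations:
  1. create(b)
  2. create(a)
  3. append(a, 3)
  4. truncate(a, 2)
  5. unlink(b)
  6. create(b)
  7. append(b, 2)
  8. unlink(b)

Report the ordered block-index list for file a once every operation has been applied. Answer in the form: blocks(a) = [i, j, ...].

blocks(a) = [1, 2]

create(b): bitmap=F........... | b=[0]
create(a): bitmap=FF.......... | a=[1] b=[0]
append(a, 3): bitmap=FFFFF....... | a=[1, 2, 3, 4] b=[0]
truncate(a, 2): bitmap=FFF......... | a=[1, 2] b=[0]
unlink(b): bitmap=.FF......... | a=[1, 2]
create(b): bitmap=FFF......... | a=[1, 2] b=[0]
append(b, 2): bitmap=FFFFF....... | a=[1, 2] b=[0, 3, 4]
unlink(b): bitmap=.FF......... | a=[1, 2]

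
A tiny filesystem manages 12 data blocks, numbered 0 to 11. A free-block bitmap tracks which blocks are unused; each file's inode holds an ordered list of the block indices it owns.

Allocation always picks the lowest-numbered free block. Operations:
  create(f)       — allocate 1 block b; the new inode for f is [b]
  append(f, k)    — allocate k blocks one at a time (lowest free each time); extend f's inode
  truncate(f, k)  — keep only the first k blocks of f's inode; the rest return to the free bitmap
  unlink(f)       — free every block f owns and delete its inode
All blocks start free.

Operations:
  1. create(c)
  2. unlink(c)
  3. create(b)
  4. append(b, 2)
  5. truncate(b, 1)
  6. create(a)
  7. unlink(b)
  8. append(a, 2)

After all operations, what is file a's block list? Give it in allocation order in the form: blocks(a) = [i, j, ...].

blocks(a) = [1, 0, 2]

[1] create(c) — c=0 (map F...........)
[2] unlink(c) —  (map ............)
[3] create(b) — b=0 (map F...........)
[4] append(b, 2) — b=0,1,2 (map FFF.........)
[5] truncate(b, 1) — b=0 (map F...........)
[6] create(a) — a=1 b=0 (map FF..........)
[7] unlink(b) — a=1 (map .F..........)
[8] append(a, 2) — a=1,0,2 (map FFF.........)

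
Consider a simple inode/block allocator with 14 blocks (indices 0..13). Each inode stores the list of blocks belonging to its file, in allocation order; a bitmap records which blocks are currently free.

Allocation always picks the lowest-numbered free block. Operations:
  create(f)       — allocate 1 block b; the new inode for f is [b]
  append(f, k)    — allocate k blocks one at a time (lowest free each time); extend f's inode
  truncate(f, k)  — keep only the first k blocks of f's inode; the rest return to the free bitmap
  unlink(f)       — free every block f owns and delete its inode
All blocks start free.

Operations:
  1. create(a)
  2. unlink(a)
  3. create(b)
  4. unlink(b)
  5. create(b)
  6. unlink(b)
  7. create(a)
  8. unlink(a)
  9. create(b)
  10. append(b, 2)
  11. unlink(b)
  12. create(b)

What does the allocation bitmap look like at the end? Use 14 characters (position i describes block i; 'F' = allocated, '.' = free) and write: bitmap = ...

[1] create(a) — a=0 (map F.............)
[2] unlink(a) —  (map ..............)
[3] create(b) — b=0 (map F.............)
[4] unlink(b) —  (map ..............)
[5] create(b) — b=0 (map F.............)
[6] unlink(b) —  (map ..............)
[7] create(a) — a=0 (map F.............)
[8] unlink(a) —  (map ..............)
[9] create(b) — b=0 (map F.............)
[10] append(b, 2) — b=0,1,2 (map FFF...........)
[11] unlink(b) —  (map ..............)
[12] create(b) — b=0 (map F.............)

bitmap = F.............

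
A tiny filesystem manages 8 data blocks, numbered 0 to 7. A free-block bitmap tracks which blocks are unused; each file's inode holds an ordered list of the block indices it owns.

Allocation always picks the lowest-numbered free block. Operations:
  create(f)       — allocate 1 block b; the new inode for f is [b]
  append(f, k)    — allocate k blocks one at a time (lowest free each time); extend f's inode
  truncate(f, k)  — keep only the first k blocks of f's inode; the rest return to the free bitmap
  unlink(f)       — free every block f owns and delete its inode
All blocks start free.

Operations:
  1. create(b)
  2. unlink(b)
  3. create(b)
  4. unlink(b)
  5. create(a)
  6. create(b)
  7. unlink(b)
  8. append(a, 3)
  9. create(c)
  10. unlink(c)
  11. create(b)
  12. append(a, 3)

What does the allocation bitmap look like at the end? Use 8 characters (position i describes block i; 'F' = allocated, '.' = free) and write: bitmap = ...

[1] create(b) — b=0 (map F.......)
[2] unlink(b) —  (map ........)
[3] create(b) — b=0 (map F.......)
[4] unlink(b) —  (map ........)
[5] create(a) — a=0 (map F.......)
[6] create(b) — a=0 b=1 (map FF......)
[7] unlink(b) — a=0 (map F.......)
[8] append(a, 3) — a=0,1,2,3 (map FFFF....)
[9] create(c) — a=0,1,2,3 c=4 (map FFFFF...)
[10] unlink(c) — a=0,1,2,3 (map FFFF....)
[11] create(b) — a=0,1,2,3 b=4 (map FFFFF...)
[12] append(a, 3) — a=0,1,2,3,5,6,7 b=4 (map FFFFFFFF)

bitmap = FFFFFFFF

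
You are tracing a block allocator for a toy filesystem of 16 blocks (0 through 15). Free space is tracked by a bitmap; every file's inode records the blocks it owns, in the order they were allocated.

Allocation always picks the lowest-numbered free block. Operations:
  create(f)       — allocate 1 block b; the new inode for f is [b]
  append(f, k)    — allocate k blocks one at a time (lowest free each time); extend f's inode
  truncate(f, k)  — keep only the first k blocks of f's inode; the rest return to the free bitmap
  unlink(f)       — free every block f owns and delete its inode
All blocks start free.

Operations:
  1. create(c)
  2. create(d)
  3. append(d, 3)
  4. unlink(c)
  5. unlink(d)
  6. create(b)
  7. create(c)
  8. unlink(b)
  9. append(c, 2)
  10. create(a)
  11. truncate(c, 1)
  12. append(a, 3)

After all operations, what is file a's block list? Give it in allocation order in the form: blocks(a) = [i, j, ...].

create(c): bitmap=F............... | c=[0]
create(d): bitmap=FF.............. | c=[0] d=[1]
append(d, 3): bitmap=FFFFF........... | c=[0] d=[1, 2, 3, 4]
unlink(c): bitmap=.FFFF........... | d=[1, 2, 3, 4]
unlink(d): bitmap=................ | 
create(b): bitmap=F............... | b=[0]
create(c): bitmap=FF.............. | b=[0] c=[1]
unlink(b): bitmap=.F.............. | c=[1]
append(c, 2): bitmap=FFF............. | c=[1, 0, 2]
create(a): bitmap=FFFF............ | a=[3] c=[1, 0, 2]
truncate(c, 1): bitmap=.F.F............ | a=[3] c=[1]
append(a, 3): bitmap=FFFFF........... | a=[3, 0, 2, 4] c=[1]

blocks(a) = [3, 0, 2, 4]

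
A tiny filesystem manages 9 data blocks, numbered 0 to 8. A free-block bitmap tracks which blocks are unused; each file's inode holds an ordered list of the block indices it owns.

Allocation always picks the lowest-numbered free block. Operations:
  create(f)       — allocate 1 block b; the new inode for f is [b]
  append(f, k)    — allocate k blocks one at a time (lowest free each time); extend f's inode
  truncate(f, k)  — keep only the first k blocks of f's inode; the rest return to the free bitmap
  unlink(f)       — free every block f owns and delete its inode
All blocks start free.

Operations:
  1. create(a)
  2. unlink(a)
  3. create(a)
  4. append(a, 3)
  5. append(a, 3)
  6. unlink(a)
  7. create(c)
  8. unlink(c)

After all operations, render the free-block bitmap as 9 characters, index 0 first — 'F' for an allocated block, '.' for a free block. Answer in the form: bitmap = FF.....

after create(a) → a:[0]  free=[F........]
after unlink(a) →   free=[.........]
after create(a) → a:[0]  free=[F........]
after append(a, 3) → a:[0, 1, 2, 3]  free=[FFFF.....]
after append(a, 3) → a:[0, 1, 2, 3, 4, 5, 6]  free=[FFFFFFF..]
after unlink(a) →   free=[.........]
after create(c) → c:[0]  free=[F........]
after unlink(c) →   free=[.........]

bitmap = .........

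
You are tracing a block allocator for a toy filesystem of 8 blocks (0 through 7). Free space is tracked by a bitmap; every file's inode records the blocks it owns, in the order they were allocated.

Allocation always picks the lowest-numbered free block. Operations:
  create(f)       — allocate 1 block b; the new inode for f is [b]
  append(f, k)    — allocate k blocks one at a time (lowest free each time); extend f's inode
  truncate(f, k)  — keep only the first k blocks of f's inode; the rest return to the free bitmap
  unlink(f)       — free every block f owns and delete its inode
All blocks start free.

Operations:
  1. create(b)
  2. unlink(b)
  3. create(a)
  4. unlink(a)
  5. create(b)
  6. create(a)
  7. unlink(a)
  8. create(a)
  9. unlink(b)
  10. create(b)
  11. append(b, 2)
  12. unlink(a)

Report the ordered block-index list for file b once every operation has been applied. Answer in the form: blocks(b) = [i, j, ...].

after create(b) → b:[0]  free=[F.......]
after unlink(b) →   free=[........]
after create(a) → a:[0]  free=[F.......]
after unlink(a) →   free=[........]
after create(b) → b:[0]  free=[F.......]
after create(a) → a:[1], b:[0]  free=[FF......]
after unlink(a) → b:[0]  free=[F.......]
after create(a) → a:[1], b:[0]  free=[FF......]
after unlink(b) → a:[1]  free=[.F......]
after create(b) → a:[1], b:[0]  free=[FF......]
after append(b, 2) → a:[1], b:[0, 2, 3]  free=[FFFF....]
after unlink(a) → b:[0, 2, 3]  free=[F.FF....]

blocks(b) = [0, 2, 3]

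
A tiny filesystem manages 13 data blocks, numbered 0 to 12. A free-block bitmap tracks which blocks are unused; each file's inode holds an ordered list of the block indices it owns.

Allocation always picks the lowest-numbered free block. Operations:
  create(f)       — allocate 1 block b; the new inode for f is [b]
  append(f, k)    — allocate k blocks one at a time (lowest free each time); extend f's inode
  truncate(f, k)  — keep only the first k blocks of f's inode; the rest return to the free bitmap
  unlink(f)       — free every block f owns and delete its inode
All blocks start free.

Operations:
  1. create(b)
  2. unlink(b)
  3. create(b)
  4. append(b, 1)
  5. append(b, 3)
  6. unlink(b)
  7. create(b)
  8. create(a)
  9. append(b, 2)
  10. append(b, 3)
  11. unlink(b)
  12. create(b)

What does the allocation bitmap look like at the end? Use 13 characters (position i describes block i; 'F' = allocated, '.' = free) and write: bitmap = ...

bitmap = FF...........

after create(b) → b:[0]  free=[F............]
after unlink(b) →   free=[.............]
after create(b) → b:[0]  free=[F............]
after append(b, 1) → b:[0, 1]  free=[FF...........]
after append(b, 3) → b:[0, 1, 2, 3, 4]  free=[FFFFF........]
after unlink(b) →   free=[.............]
after create(b) → b:[0]  free=[F............]
after create(a) → a:[1], b:[0]  free=[FF...........]
after append(b, 2) → a:[1], b:[0, 2, 3]  free=[FFFF.........]
after append(b, 3) → a:[1], b:[0, 2, 3, 4, 5, 6]  free=[FFFFFFF......]
after unlink(b) → a:[1]  free=[.F...........]
after create(b) → a:[1], b:[0]  free=[FF...........]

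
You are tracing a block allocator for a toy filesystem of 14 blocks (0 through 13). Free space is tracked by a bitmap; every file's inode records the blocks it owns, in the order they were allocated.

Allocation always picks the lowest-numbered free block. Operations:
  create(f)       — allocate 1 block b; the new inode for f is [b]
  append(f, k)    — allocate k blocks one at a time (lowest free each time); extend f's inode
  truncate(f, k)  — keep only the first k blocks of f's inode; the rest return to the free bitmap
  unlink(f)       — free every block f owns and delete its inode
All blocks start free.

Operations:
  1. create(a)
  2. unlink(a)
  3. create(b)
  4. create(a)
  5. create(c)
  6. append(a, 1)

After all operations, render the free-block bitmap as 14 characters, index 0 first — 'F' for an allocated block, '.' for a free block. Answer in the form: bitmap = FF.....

bitmap = FFFF..........

create(a): bitmap=F............. | a=[0]
unlink(a): bitmap=.............. | 
create(b): bitmap=F............. | b=[0]
create(a): bitmap=FF............ | a=[1] b=[0]
create(c): bitmap=FFF........... | a=[1] b=[0] c=[2]
append(a, 1): bitmap=FFFF.......... | a=[1, 3] b=[0] c=[2]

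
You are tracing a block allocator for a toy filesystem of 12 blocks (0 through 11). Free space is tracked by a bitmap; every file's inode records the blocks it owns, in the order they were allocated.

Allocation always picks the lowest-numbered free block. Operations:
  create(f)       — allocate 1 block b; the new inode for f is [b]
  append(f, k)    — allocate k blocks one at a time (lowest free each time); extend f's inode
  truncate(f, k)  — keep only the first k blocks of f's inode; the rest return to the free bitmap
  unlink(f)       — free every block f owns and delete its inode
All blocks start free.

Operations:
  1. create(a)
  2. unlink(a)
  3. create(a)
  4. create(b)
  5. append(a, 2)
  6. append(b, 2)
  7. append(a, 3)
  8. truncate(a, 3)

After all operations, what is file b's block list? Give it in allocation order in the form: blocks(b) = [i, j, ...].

blocks(b) = [1, 4, 5]

create(a): bitmap=F........... | a=[0]
unlink(a): bitmap=............ | 
create(a): bitmap=F........... | a=[0]
create(b): bitmap=FF.......... | a=[0] b=[1]
append(a, 2): bitmap=FFFF........ | a=[0, 2, 3] b=[1]
append(b, 2): bitmap=FFFFFF...... | a=[0, 2, 3] b=[1, 4, 5]
append(a, 3): bitmap=FFFFFFFFF... | a=[0, 2, 3, 6, 7, 8] b=[1, 4, 5]
truncate(a, 3): bitmap=FFFFFF...... | a=[0, 2, 3] b=[1, 4, 5]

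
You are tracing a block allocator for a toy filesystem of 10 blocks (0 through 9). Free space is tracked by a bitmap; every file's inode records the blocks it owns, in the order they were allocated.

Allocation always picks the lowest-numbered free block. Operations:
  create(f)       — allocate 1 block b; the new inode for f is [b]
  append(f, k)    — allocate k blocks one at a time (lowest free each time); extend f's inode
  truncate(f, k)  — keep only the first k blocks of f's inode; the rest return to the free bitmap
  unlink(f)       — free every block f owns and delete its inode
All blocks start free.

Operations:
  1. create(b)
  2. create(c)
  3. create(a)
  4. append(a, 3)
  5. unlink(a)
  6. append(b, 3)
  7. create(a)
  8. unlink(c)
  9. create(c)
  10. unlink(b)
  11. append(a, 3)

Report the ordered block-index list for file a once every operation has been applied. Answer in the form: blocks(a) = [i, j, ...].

  1. create(b)  ⇒  F.........  {b→[0]}
  2. create(c)  ⇒  FF........  {b→[0]; c→[1]}
  3. create(a)  ⇒  FFF.......  {a→[2]; b→[0]; c→[1]}
  4. append(a, 3)  ⇒  FFFFFF....  {a→[2, 3, 4, 5]; b→[0]; c→[1]}
  5. unlink(a)  ⇒  FF........  {b→[0]; c→[1]}
  6. append(b, 3)  ⇒  FFFFF.....  {b→[0, 2, 3, 4]; c→[1]}
  7. create(a)  ⇒  FFFFFF....  {a→[5]; b→[0, 2, 3, 4]; c→[1]}
  8. unlink(c)  ⇒  F.FFFF....  {a→[5]; b→[0, 2, 3, 4]}
  9. create(c)  ⇒  FFFFFF....  {a→[5]; b→[0, 2, 3, 4]; c→[1]}
  10. unlink(b)  ⇒  .F...F....  {a→[5]; c→[1]}
  11. append(a, 3)  ⇒  FFFF.F....  {a→[5, 0, 2, 3]; c→[1]}

blocks(a) = [5, 0, 2, 3]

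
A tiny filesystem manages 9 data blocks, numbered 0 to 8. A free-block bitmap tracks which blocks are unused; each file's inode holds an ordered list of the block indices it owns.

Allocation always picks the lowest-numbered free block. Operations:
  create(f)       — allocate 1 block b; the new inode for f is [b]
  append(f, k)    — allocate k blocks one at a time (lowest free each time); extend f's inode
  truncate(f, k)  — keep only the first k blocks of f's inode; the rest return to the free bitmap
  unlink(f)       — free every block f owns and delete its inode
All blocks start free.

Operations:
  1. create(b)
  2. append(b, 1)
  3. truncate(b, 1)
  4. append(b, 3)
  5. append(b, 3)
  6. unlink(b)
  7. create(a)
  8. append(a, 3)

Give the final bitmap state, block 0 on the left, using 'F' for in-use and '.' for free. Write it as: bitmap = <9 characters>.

after create(b) → b:[0]  free=[F........]
after append(b, 1) → b:[0, 1]  free=[FF.......]
after truncate(b, 1) → b:[0]  free=[F........]
after append(b, 3) → b:[0, 1, 2, 3]  free=[FFFF.....]
after append(b, 3) → b:[0, 1, 2, 3, 4, 5, 6]  free=[FFFFFFF..]
after unlink(b) →   free=[.........]
after create(a) → a:[0]  free=[F........]
after append(a, 3) → a:[0, 1, 2, 3]  free=[FFFF.....]

bitmap = FFFF.....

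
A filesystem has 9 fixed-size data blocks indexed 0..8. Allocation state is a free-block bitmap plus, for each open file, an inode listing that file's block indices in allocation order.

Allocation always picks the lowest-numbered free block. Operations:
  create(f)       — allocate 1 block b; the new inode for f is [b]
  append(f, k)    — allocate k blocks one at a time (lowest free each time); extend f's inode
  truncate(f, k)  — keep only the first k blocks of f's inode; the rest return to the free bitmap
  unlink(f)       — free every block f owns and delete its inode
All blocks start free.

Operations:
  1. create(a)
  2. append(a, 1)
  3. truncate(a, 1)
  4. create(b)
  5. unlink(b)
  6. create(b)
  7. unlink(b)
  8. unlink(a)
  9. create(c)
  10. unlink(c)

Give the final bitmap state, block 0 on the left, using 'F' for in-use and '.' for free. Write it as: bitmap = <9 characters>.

  1. create(a)  ⇒  F........  {a→[0]}
  2. append(a, 1)  ⇒  FF.......  {a→[0, 1]}
  3. truncate(a, 1)  ⇒  F........  {a→[0]}
  4. create(b)  ⇒  FF.......  {a→[0]; b→[1]}
  5. unlink(b)  ⇒  F........  {a→[0]}
  6. create(b)  ⇒  FF.......  {a→[0]; b→[1]}
  7. unlink(b)  ⇒  F........  {a→[0]}
  8. unlink(a)  ⇒  .........  {}
  9. create(c)  ⇒  F........  {c→[0]}
  10. unlink(c)  ⇒  .........  {}

bitmap = .........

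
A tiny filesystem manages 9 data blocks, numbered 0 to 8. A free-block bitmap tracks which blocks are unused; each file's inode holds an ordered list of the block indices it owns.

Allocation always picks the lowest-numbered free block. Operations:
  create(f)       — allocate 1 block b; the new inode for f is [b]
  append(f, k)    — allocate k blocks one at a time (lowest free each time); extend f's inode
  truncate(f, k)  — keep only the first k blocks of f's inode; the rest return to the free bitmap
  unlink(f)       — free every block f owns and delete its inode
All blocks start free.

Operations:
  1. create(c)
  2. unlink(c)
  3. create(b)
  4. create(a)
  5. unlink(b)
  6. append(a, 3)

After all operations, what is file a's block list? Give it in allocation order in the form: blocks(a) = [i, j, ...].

[1] create(c) — c=0 (map F........)
[2] unlink(c) —  (map .........)
[3] create(b) — b=0 (map F........)
[4] create(a) — a=1 b=0 (map FF.......)
[5] unlink(b) — a=1 (map .F.......)
[6] append(a, 3) — a=1,0,2,3 (map FFFF.....)

blocks(a) = [1, 0, 2, 3]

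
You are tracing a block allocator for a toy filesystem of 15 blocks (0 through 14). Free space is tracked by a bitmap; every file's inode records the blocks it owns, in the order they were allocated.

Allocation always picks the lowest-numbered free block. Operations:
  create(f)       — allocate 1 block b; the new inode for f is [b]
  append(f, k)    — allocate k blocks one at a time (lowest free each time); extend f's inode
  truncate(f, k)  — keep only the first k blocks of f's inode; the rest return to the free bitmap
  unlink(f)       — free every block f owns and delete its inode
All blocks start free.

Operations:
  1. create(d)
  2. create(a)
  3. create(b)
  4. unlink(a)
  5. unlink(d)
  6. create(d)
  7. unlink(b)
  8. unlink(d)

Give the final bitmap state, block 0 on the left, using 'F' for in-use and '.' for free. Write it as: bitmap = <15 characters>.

[1] create(d) — d=0 (map F..............)
[2] create(a) — a=1 d=0 (map FF.............)
[3] create(b) — a=1 b=2 d=0 (map FFF............)
[4] unlink(a) — b=2 d=0 (map F.F............)
[5] unlink(d) — b=2 (map ..F............)
[6] create(d) — b=2 d=0 (map F.F............)
[7] unlink(b) — d=0 (map F..............)
[8] unlink(d) —  (map ...............)

bitmap = ...............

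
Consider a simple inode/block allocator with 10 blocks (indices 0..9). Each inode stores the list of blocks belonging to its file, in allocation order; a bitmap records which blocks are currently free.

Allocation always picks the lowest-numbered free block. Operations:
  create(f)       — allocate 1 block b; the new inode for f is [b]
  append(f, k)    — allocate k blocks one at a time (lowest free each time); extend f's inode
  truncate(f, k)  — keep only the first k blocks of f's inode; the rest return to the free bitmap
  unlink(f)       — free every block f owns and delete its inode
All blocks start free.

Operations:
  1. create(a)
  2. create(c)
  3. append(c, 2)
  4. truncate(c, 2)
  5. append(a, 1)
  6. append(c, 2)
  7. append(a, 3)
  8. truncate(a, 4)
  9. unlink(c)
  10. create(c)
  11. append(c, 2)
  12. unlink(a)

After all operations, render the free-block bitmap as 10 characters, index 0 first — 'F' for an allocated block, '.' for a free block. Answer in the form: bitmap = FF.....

  1. create(a)  ⇒  F.........  {a→[0]}
  2. create(c)  ⇒  FF........  {a→[0]; c→[1]}
  3. append(c, 2)  ⇒  FFFF......  {a→[0]; c→[1, 2, 3]}
  4. truncate(c, 2)  ⇒  FFF.......  {a→[0]; c→[1, 2]}
  5. append(a, 1)  ⇒  FFFF......  {a→[0, 3]; c→[1, 2]}
  6. append(c, 2)  ⇒  FFFFFF....  {a→[0, 3]; c→[1, 2, 4, 5]}
  7. append(a, 3)  ⇒  FFFFFFFFF.  {a→[0, 3, 6, 7, 8]; c→[1, 2, 4, 5]}
  8. truncate(a, 4)  ⇒  FFFFFFFF..  {a→[0, 3, 6, 7]; c→[1, 2, 4, 5]}
  9. unlink(c)  ⇒  F..F..FF..  {a→[0, 3, 6, 7]}
  10. create(c)  ⇒  FF.F..FF..  {a→[0, 3, 6, 7]; c→[1]}
  11. append(c, 2)  ⇒  FFFFF.FF..  {a→[0, 3, 6, 7]; c→[1, 2, 4]}
  12. unlink(a)  ⇒  .FF.F.....  {c→[1, 2, 4]}

bitmap = .FF.F.....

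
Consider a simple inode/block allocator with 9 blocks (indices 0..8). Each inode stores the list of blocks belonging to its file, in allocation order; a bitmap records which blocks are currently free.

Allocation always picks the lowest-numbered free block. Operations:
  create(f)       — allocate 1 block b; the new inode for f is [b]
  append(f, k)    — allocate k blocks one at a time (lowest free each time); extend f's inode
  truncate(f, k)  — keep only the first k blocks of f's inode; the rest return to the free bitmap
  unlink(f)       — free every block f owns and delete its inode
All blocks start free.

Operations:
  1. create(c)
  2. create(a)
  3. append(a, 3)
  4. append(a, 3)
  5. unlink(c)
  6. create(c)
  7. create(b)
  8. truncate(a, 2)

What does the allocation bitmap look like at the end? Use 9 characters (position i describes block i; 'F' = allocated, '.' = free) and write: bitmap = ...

after create(c) → c:[0]  free=[F........]
after create(a) → a:[1], c:[0]  free=[FF.......]
after append(a, 3) → a:[1, 2, 3, 4], c:[0]  free=[FFFFF....]
after append(a, 3) → a:[1, 2, 3, 4, 5, 6, 7], c:[0]  free=[FFFFFFFF.]
after unlink(c) → a:[1, 2, 3, 4, 5, 6, 7]  free=[.FFFFFFF.]
after create(c) → a:[1, 2, 3, 4, 5, 6, 7], c:[0]  free=[FFFFFFFF.]
after create(b) → a:[1, 2, 3, 4, 5, 6, 7], b:[8], c:[0]  free=[FFFFFFFFF]
after truncate(a, 2) → a:[1, 2], b:[8], c:[0]  free=[FFF.....F]

bitmap = FFF.....F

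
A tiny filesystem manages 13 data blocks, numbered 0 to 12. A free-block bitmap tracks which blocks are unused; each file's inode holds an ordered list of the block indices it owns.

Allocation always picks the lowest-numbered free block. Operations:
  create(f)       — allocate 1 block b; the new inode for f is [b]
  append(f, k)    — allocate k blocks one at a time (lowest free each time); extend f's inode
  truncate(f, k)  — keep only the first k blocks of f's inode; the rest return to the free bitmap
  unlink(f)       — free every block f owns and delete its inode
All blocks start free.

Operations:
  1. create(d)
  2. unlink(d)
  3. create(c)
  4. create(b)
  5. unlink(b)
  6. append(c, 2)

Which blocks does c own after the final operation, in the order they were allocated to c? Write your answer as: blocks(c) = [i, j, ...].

after create(d) → d:[0]  free=[F............]
after unlink(d) →   free=[.............]
after create(c) → c:[0]  free=[F............]
after create(b) → b:[1], c:[0]  free=[FF...........]
after unlink(b) → c:[0]  free=[F............]
after append(c, 2) → c:[0, 1, 2]  free=[FFF..........]

blocks(c) = [0, 1, 2]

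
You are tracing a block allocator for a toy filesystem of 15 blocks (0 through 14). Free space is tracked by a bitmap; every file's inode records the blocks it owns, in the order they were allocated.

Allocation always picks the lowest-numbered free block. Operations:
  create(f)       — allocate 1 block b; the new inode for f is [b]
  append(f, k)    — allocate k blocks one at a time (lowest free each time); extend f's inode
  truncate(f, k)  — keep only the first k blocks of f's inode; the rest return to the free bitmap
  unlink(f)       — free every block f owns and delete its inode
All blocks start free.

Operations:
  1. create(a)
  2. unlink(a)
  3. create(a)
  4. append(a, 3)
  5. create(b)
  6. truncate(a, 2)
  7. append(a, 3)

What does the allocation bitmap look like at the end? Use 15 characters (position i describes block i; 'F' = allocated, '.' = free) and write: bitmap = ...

after create(a) → a:[0]  free=[F..............]
after unlink(a) →   free=[...............]
after create(a) → a:[0]  free=[F..............]
after append(a, 3) → a:[0, 1, 2, 3]  free=[FFFF...........]
after create(b) → a:[0, 1, 2, 3], b:[4]  free=[FFFFF..........]
after truncate(a, 2) → a:[0, 1], b:[4]  free=[FF..F..........]
after append(a, 3) → a:[0, 1, 2, 3, 5], b:[4]  free=[FFFFFF.........]

bitmap = FFFFFF.........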